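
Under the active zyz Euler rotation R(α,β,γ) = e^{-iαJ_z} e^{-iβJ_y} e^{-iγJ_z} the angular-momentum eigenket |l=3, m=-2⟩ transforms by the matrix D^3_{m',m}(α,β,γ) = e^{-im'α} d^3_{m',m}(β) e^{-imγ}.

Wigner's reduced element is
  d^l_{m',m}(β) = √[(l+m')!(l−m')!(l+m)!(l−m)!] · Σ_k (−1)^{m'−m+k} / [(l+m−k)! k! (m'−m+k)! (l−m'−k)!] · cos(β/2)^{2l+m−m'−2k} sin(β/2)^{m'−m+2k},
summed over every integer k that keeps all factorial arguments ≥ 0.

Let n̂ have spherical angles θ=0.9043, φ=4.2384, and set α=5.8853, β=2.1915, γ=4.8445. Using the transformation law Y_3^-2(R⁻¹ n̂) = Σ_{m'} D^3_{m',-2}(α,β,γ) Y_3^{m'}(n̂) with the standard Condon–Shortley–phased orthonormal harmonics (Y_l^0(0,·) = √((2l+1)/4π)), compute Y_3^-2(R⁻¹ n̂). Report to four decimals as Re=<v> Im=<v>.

Need the full column D^3_{m',-2} for m'=−3..3 at α=5.8853, β=2.1915, γ=4.8445.
cos(β/2)=0.457380, sin(β/2)=0.889272
d^3_{-3,-2}: single k=1 term ⇒ +0.043601;  D = -0.026086+0.034936i
d^3_{-2,-2}: k∈[0..1] ⇒ +0.009155 -0.173040 = -0.163885;  D = +0.141272-0.083068i
d^3_{-1,-2}: k∈[0..1] ⇒ -0.056288 +0.425563 = +0.369274;  D = -0.365981+0.049212i
d^3_{0,-2}: k∈[0..1] ⇒ +0.189556 -0.716559 = -0.527003;  D = +0.508714+0.137631i
d^3_{1,-2}: k∈[0..1] ⇒ -0.425563 +0.804357 = +0.378794;  D = -0.298754-0.232875i
d^3_{2,-2}: k∈[0..1] ⇒ +0.654126 -0.494546 = +0.159580;  D = -0.078015-0.139210i
d^3_{3,-2}: single k=0 term ⇒ -0.623052;  D = +0.070205+0.619084i
Y_3^{m'}(θ=0.9043,φ=4.2384) and Σ D·Y over m':
  (-0.0261+0.0349i)·(+0.2004-0.0300i)  (+0.1413-0.0831i)·(-0.2277-0.3170i)  (-0.3660+0.0492i)·(-0.1056+0.2059i)  (+0.5087+0.1376i)·(-0.2512+0.0000i)  (-0.2988-0.2329i)·(+0.1056+0.2059i)  (-0.0780-0.1392i)·(-0.2277+0.3170i)  (+0.0702+0.6191i)·(-0.2004-0.0300i)
Y_3^-2(R⁻¹ n̂) = -0.079130-0.338528i

Re=-0.0791 Im=-0.3385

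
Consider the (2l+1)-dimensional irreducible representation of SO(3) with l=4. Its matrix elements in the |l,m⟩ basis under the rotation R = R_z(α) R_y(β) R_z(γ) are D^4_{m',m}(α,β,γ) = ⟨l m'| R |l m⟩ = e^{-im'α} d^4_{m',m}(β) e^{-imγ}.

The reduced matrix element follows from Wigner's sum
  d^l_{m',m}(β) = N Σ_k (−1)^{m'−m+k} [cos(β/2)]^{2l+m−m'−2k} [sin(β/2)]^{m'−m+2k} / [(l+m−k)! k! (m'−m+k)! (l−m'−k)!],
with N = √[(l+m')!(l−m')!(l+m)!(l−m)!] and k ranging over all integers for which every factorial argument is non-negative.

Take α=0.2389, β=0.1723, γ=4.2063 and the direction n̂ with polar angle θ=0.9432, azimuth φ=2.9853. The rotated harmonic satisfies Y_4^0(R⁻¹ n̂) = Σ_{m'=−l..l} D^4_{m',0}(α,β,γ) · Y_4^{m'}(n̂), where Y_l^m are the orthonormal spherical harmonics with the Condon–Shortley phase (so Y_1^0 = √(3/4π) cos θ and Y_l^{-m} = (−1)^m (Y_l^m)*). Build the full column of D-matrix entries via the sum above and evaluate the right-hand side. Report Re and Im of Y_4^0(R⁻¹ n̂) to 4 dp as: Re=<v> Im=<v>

Need the full column D^4_{m',0} for m'=−4..4 at α=0.2389, β=0.1723, γ=4.2063.
cos(β/2)=0.996291, sin(β/2)=0.086043
d^4_{-4,0}: single k=4 term ⇒ +0.000452;  D = +0.000261+0.000369i
d^4_{-3,0}: k∈[3..4] ⇒ +0.007399 -0.000055 = +0.007343;  D = +0.005537+0.004824i
d^4_{-2,0}: k∈[2..4] ⇒ +0.068687 -0.001366 +0.000004 = +0.067325;  D = +0.059785+0.030958i
d^4_{-1,0}: k∈[1..4] ⇒ +0.374919 -0.016778 +0.000125 -0.000000 = +0.358266;  D = +0.348090+0.084778i
d^4_{0,0}: k∈[0..4] ⇒ +0.970713 -0.115844 +0.001944 -0.000006 +0.000000 = +0.856807;  D = +0.856807+0.000000i
d^4_{1,0}: k∈[0..3] ⇒ -0.374919 +0.016778 -0.000125 +0.000000 = -0.358266;  D = -0.348090+0.084778i
d^4_{2,0}: k∈[0..2] ⇒ +0.068687 -0.001366 +0.000004 = +0.067325;  D = +0.059785-0.030958i
d^4_{3,0}: k∈[0..1] ⇒ -0.007399 +0.000055 = -0.007343;  D = -0.005537+0.004824i
d^4_{4,0}: single k=0 term ⇒ +0.000452;  D = +0.000261-0.000369i
Y_4^{m'}(θ=0.9432,φ=2.9853) and Σ D·Y over m':
  (+0.0003+0.0004i)·(+0.1540+0.1112i)  (+0.0055+0.0048i)·(-0.3477-0.1761i)  (+0.0598+0.0310i)·(+0.2948+0.0953i)  (+0.3481+0.0848i)·(+0.1302+0.0205i)  (+0.8568+0.0000i)·(-0.3367+0.0000i)  (-0.3481+0.0848i)·(-0.1302+0.0205i)  (+0.0598-0.0310i)·(+0.2948-0.0953i)  (-0.0055+0.0048i)·(+0.3477-0.1761i)  (+0.0003-0.0004i)·(+0.1540-0.1112i)
Y_4^0(R⁻¹ n̂) = -0.174105-0.000000i

Re=-0.1741 Im=0.0000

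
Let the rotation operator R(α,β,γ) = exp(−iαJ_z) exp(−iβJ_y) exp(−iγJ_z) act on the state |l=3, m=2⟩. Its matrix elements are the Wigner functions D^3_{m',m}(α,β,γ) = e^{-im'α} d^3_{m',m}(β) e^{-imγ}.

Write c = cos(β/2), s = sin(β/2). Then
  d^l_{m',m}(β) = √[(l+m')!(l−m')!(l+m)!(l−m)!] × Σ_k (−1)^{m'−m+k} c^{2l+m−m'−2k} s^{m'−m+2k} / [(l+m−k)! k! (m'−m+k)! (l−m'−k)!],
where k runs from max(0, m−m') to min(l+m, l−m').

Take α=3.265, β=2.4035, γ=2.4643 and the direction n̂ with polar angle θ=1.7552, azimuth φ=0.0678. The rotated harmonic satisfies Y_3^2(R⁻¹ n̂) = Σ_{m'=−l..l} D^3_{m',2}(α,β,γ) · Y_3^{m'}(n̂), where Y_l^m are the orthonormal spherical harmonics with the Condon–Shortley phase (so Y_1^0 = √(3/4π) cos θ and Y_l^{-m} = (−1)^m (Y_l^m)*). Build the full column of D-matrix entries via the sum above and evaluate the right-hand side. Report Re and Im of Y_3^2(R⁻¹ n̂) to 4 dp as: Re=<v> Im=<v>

Need the full column D^3_{m',2} for m'=−3..3 at α=3.265, β=2.4035, γ=2.4643.
cos(β/2)=0.360726, sin(β/2)=0.932672
d^3_{-3,2}: single k=5 term ⇒ +0.623588;  D = +0.095660-0.616207i
d^3_{-2,2}: k∈[4..5] ⇒ +0.492312 -0.658223 = -0.165911;  D = +0.005077-0.165833i
d^3_{-1,2}: k∈[3..4] ⇒ +0.240851 -0.805048 = -0.564197;  D = +0.052284+0.561769i
d^3_{0,2}: k∈[2..3] ⇒ +0.080673 -0.539301 = -0.458628;  D = -0.098390-0.447950i
d^3_{1,2}: k∈[1..2] ⇒ +0.018014 -0.240851 = -0.222837;  D = +0.074233+0.210109i
d^3_{2,2}: k∈[0..1] ⇒ +0.002203 -0.073644 = -0.071441;  D = -0.031910-0.063919i
d^3_{3,2}: single k=0 term ⇒ -0.013954;  D = +0.007722+0.011622i
Y_3^{m'}(θ=1.7552,φ=0.0678) and Σ D·Y over m':
  (+0.0957-0.6162i)·(+0.3882-0.0801i)  (+0.0051-0.1658i)·(-0.1794+0.0245i)  (+0.0523+0.5618i)·(-0.2637+0.0179i)  (-0.0984-0.4479i)·(+0.1938+0.0000i)  (+0.0742+0.2101i)·(+0.2637+0.0179i)  (-0.0319-0.0639i)·(-0.1794-0.0245i)  (+0.0077+0.0116i)·(-0.3882-0.0801i)
Y_3^2(R⁻¹ n̂) = -0.034058-0.387128i

Re=-0.0341 Im=-0.3871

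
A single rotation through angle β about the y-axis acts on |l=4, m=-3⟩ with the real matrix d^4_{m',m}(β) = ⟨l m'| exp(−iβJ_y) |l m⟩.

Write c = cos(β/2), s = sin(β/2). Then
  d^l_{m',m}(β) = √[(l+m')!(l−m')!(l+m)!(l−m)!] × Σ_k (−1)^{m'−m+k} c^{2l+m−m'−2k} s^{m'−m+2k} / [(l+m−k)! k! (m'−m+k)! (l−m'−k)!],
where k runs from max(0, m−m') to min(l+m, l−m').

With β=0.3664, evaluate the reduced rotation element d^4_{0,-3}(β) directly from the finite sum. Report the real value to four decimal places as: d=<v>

d^4_{0,-3}(β=0.3664) via Wigner's sum:
With c≡cos(β/2)=0.983266 and s≡sin(β/2)=0.182177, N=[24·24·1·5040]^{1/2}=1703.830978
The bounds max(0,m−m')=0 and min(l+m,l−m')=1 give 2 terms
  k=0: (−1)^3·1703.8310/(144)·0.9833^5·0.1822^3 = -0.065750
  k=1: (−1)^4·1703.8310/(144)·0.9833^3·0.1822^5 = +0.002257
d^4_{0,-3}(0.3664) = -0.065750 +0.002257 = -0.063493

d=-0.0635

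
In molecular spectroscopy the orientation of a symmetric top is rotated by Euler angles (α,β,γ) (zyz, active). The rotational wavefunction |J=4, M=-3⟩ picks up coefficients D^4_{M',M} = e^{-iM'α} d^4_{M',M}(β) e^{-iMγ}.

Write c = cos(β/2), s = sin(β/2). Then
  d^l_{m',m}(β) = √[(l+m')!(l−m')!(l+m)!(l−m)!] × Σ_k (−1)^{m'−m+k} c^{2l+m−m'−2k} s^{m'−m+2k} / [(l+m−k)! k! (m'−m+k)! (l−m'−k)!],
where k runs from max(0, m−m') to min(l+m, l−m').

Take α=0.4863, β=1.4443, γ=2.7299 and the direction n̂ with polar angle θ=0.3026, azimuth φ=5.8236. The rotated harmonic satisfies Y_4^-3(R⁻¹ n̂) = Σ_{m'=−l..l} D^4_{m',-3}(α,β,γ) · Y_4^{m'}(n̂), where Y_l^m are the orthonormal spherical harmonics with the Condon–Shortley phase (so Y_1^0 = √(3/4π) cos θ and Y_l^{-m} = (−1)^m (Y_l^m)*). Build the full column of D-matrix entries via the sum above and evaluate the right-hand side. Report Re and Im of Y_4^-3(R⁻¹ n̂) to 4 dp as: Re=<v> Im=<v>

Need the full column D^4_{m',-3} for m'=−4..4 at α=0.4863, β=1.4443, γ=2.7299.
cos(β/2)=0.750386, sin(β/2)=0.661000
d^4_{-4,-3}: single k=1 term ⇒ +0.250461;  D = -0.189920-0.163282i
d^4_{-3,-3}: k∈[0..1] ⇒ +0.100526 -0.546022 = -0.445495;  D = +0.434383+0.098881i
d^4_{-2,-3}: k∈[0..1] ⇒ -0.331329 +0.771282 = +0.439953;  D = -0.424885+0.114157i
d^4_{-1,-3}: k∈[0..1] ⇒ +0.619130 -0.800688 = -0.181558;  D = +0.132995-0.123594i
d^4_{0,-3}: k∈[0..1] ⇒ -0.813003 +0.630848 = -0.182155;  D = +0.060011-0.171986i
d^4_{1,-3}: k∈[0..1] ⇒ +0.800688 -0.372775 = +0.427913;  D = +0.064193+0.423070i
d^4_{2,-3}: k∈[0..1] ⇒ -0.598475 +0.154795 = -0.443680;  D = -0.263852-0.356698i
d^4_{3,-3}: k∈[0..1] ⇒ +0.328757 -0.036443 = +0.292314;  D = +0.263516+0.126518i
d^4_{4,-3}: single k=0 term ⇒ -0.117014;  D = -0.116926+0.004526i
Y_4^{m'}(θ=0.3026,φ=5.8236) and Σ D·Y over m':
  (-0.1899-0.1633i)·(-0.0009+0.0034i)  (+0.4344+0.0989i)·(+0.0060+0.0310i)  (-0.4249+0.1142i)·(+0.0969+0.1270i)  (+0.1330-0.1236i)·(+0.4075+0.2017i)  (+0.0600-0.1720i)·(+0.4997+0.0000i)  (+0.0642+0.4231i)·(-0.4075+0.2017i)  (-0.2639-0.3567i)·(+0.0969-0.1270i)  (+0.2635+0.1265i)·(-0.0060+0.0310i)  (-0.1169+0.0045i)·(-0.0009-0.0034i)
Y_4^-3(R⁻¹ n̂) = -0.134047-0.291490i

Re=-0.1340 Im=-0.2915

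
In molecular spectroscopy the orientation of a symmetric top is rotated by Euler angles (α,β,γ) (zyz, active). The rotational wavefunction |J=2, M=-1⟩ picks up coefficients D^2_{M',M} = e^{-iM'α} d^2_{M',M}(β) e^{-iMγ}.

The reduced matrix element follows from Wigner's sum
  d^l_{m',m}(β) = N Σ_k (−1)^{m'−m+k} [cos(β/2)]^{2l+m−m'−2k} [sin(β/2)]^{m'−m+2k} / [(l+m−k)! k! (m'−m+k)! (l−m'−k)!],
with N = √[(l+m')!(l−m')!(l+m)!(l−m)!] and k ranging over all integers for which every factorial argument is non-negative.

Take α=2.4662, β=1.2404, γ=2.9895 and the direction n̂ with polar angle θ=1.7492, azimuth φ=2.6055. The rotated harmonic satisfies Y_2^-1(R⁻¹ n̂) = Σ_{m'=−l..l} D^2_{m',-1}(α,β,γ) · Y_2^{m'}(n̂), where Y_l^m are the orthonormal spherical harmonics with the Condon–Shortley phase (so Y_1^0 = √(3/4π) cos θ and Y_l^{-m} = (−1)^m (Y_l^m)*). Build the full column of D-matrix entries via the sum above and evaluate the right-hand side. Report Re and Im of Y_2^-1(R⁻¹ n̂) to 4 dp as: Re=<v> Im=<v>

Re=-0.3056 Im=0.1392

Need the full column D^2_{m',-1} for m'=−2..2 at α=2.4662, β=1.2404, γ=2.9895.
cos(β/2)=0.813762, sin(β/2)=0.581198
d^2_{-2,-1}: single k=1 term ⇒ +0.626393;  D = -0.042511+0.624948i
d^2_{-1,-1}: k∈[0..1] ⇒ +0.438521 -0.671065 = -0.232544;  D = -0.157369+0.171206i
d^2_{0,-1}: k∈[0..1] ⇒ -0.767171 +0.391332 = -0.375839;  D = +0.371501-0.056942i
d^2_{1,-1}: k∈[0..1] ⇒ +0.671065 -0.114103 = +0.556962;  D = +0.482426+0.278337i
d^2_{2,-1}: single k=0 term ⇒ -0.319521;  D = +0.116170+0.297655i
Y_2^{m'}(θ=1.7492,φ=2.6055) and Σ D·Y over m':
  (-0.0425+0.6249i)·(+0.1789+0.3286i)  (-0.1574+0.1712i)·(+0.1160+0.0689i)  (+0.3715-0.0569i)·(-0.2856+0.0000i)  (+0.4824+0.2783i)·(-0.1160+0.0689i)  (+0.1162+0.2977i)·(+0.1789-0.3286i)
Y_2^-1(R⁻¹ n̂) = -0.305648+0.139156i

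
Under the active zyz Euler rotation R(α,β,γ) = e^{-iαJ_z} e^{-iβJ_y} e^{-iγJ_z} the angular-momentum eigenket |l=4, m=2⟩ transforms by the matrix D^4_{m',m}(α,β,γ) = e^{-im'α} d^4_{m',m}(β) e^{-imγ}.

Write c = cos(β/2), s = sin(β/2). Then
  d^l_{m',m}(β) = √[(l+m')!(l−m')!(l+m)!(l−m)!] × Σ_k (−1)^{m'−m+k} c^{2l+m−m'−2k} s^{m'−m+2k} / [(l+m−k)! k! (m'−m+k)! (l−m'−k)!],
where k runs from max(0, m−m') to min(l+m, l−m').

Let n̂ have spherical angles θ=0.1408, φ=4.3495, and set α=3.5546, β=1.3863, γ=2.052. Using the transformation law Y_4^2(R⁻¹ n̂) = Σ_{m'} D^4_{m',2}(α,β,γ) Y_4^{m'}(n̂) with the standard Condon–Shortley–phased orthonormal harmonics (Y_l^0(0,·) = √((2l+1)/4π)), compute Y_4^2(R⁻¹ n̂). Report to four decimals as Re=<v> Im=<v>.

Need the full column D^4_{m',2} for m'=−4..4 at α=3.5546, β=1.3863, γ=2.052.
cos(β/2)=0.769237, sin(β/2)=0.638963
d^4_{-4,2}: single k=6 term ⇒ +0.213086;  D = -0.164393-0.135575i
d^4_{-3,2}: k∈[5..6] ⇒ +0.544184 -0.125157 = +0.419027;  D = +0.403098+0.114437i
d^4_{-2,2}: k∈[4..6] ⇒ +0.875460 -0.483234 +0.027785 = +0.420010;  D = -0.416110+0.057109i
d^4_{-1,2}: k∈[3..5] ⇒ +0.993675 -1.028412 +0.141915 = +0.107178;  D = +0.091405-0.055966i
d^4_{0,2}: k∈[2..4] ⇒ +0.802481 -1.476505 +0.382030 = -0.291994;  D = +0.166888-0.239601i
d^4_{1,2}: k∈[1..3] ⇒ +0.432050 -1.490512 +0.685608 = -0.372854;  D = -0.072386+0.365760i
d^4_{2,2}: k∈[0..2] ⇒ +0.122598 -1.015067 +0.875460 = -0.017009;  D = -0.003673-0.016608i
d^4_{3,2}: k∈[0..1] ⇒ -0.381032 +0.788705 = +0.407673;  D = -0.240387-0.329259i
d^4_{4,2}: single k=0 term ⇒ +0.447602;  D = +0.386836+0.225179i
Y_4^{m'}(θ=0.1408,φ=4.3495) and Σ D·Y over m':
  (-0.1644-0.1356i)·(+0.0000+0.0002i)  (+0.4031+0.1144i)·(+0.0030-0.0016i)  (-0.4161+0.0571i)·(-0.0289-0.0256i)  (+0.0914-0.0560i)·(-0.0901+0.2373i)  (+0.1669-0.2396i)·(+0.7644+0.0000i)  (-0.0724+0.3658i)·(+0.0901+0.2373i)  (-0.0037-0.0166i)·(-0.0289+0.0256i)  (-0.2404-0.3293i)·(-0.0030-0.0016i)  (+0.3868+0.2252i)·(+0.0000-0.0002i)
Y_4^2(R⁻¹ n̂) = +0.054973-0.130231i

Re=0.0550 Im=-0.1302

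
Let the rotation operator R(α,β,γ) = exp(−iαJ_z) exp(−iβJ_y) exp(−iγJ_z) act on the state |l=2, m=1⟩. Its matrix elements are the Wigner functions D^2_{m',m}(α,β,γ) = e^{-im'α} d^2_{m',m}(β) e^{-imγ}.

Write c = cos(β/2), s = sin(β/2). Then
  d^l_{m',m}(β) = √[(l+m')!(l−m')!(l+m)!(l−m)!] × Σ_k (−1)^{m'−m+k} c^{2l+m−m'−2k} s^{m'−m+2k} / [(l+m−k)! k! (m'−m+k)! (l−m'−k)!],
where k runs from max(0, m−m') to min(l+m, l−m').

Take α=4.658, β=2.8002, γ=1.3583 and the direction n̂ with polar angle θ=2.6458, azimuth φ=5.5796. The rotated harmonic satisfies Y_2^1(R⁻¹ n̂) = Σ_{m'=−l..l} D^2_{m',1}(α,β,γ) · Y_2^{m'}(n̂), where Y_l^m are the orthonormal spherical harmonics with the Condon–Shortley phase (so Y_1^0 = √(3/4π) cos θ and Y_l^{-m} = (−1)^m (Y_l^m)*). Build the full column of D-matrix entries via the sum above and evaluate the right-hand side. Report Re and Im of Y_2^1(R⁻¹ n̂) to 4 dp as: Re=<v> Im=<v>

Re=-0.2683 Im=-0.0407

Need the full column D^2_{m',1} for m'=−2..2 at α=4.658, β=2.8002, γ=1.3583.
cos(β/2)=0.169869, sin(β/2)=0.985467
d^2_{-2,1}: single k=3 term ⇒ +0.325139;  D = -0.033662+0.323392i
d^2_{-1,1}: k∈[2..3] ⇒ +0.084068 -0.943122 = -0.859054;  D = +0.848339+0.135258i
d^2_{0,1}: k∈[1..2] ⇒ +0.011832 -0.398212 = -0.386380;  D = -0.081488+0.377690i
d^2_{1,1}: k∈[0..1] ⇒ +0.000833 -0.084068 = -0.083235;  D = -0.080289-0.021952i
d^2_{2,1}: single k=0 term ⇒ -0.009661;  D = +0.003051-0.009166i
Y_2^{m'}(θ=2.6458,φ=5.5796) and Σ D·Y over m':
  (-0.0337+0.3234i)·(+0.0142+0.0863i)  (+0.8483+0.1353i)·(-0.2465-0.2091i)  (-0.0815+0.3777i)·(+0.4166+0.0000i)  (-0.0803-0.0220i)·(+0.2465-0.2091i)  (+0.0031-0.0092i)·(+0.0142-0.0863i)
Y_2^1(R⁻¹ n̂) = -0.268284-0.040713i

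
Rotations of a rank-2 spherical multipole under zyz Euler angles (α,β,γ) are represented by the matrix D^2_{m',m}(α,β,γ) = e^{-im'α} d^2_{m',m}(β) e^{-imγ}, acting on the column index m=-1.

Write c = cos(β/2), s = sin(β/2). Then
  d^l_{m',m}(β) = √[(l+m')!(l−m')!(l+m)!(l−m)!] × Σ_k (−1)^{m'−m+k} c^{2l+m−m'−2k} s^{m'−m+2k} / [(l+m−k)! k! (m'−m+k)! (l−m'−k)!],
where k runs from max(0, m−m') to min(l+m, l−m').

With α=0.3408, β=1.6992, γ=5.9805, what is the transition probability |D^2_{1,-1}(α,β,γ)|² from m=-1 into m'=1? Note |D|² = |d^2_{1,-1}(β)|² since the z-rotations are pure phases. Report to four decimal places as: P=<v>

D^2_{1,-1}(0.3408,1.6992,5.9805) = e^{-i·1·0.3408}·d^2_{1,-1}(1.6992)·e^{-i·-1·5.9805}. Compute d first:
c=cos(1.6992/2)=0.660284, s=sin(1.6992/2)=0.751016; N=√[6·1·1·6]=6.000000
Admissible k: 0..1 (factorial args all ≥0)
  k=0: (−1)^2·6.0000/(2)·0.6603^2·0.7510^2 = +0.737702
  k=1: (−1)^3·6.0000/(6)·0.6603^0·0.7510^4 = -0.318125
d^2_{1,-1}(1.6992) = +0.737702 -0.318125 = +0.419577
|D^2_{1,-1}|² = |d^2_{1,-1}(β)|² = (+0.419577)² = 0.176045 (the z-rotation phases have unit modulus)

P=0.1760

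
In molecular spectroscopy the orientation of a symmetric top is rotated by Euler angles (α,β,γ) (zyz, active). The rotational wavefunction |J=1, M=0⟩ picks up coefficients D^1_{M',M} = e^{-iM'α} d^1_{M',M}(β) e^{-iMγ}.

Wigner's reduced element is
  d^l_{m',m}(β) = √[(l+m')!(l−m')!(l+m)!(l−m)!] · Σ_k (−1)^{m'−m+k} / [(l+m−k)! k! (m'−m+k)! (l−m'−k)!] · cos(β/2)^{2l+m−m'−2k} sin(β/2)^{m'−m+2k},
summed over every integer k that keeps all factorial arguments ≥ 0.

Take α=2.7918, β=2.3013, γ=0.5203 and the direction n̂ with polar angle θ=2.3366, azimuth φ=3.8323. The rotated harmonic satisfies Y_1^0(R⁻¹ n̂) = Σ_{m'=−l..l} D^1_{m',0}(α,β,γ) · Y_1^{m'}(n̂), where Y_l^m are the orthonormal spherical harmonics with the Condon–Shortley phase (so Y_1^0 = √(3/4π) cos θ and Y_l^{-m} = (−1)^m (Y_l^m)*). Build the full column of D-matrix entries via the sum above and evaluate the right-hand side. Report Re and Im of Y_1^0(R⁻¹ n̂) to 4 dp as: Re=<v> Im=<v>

Re=0.3587 Im=0.0000

Need the full column D^1_{m',0} for m'=−1..1 at α=2.7918, β=2.3013, γ=0.5203.
cos(β/2)=0.407894, sin(β/2)=0.913029
d^1_{-1,0}: single k=1 term ⇒ +0.526680;  D = -0.494787+0.180495i
d^1_{0,0}: k∈[0..1] ⇒ +0.166378 -0.833622 = -0.667245;  D = -0.667245+0.000000i
d^1_{1,0}: single k=0 term ⇒ -0.526680;  D = +0.494787+0.180495i
Y_1^{m'}(θ=2.3366,φ=3.8323) and Σ D·Y over m':
  (-0.4948+0.1805i)·(-0.1920+0.1587i)  (-0.6672+0.0000i)·(-0.3387+0.0000i)  (+0.4948+0.1805i)·(+0.1920+0.1587i)
Y_1^0(R⁻¹ n̂) = +0.358652+0.000000i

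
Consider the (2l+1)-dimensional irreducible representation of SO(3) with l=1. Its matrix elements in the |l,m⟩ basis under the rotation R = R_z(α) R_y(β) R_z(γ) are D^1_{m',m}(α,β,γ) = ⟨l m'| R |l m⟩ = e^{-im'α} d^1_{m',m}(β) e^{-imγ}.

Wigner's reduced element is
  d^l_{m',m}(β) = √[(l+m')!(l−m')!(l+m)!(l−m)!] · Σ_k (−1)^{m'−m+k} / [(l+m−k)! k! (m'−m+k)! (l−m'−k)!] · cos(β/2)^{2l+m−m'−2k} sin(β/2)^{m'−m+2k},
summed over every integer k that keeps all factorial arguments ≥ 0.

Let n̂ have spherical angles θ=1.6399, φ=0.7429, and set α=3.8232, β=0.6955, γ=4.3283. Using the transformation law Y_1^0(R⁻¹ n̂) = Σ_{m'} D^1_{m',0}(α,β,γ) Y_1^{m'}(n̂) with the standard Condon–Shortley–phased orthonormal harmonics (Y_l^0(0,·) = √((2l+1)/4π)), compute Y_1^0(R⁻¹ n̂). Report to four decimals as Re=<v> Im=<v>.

Re=-0.3376 Im=0.0000

Need the full column D^1_{m',0} for m'=−1..1 at α=3.8232, β=0.6955, γ=4.3283.
cos(β/2)=0.940142, sin(β/2)=0.340783
d^1_{-1,0}: single k=1 term ⇒ +0.453092;  D = -0.351854-0.285467i
d^1_{0,0}: k∈[0..1] ⇒ +0.883867 -0.116133 = +0.767733;  D = +0.767733+0.000000i
d^1_{1,0}: single k=0 term ⇒ -0.453092;  D = +0.351854-0.285467i
Y_1^{m'}(θ=1.6399,φ=0.7429) and Σ D·Y over m':
  (-0.3519-0.2855i)·(+0.2539-0.2331i)  (+0.7677+0.0000i)·(-0.0337+0.0000i)  (+0.3519-0.2855i)·(-0.2539-0.2331i)
Y_1^0(R⁻¹ n̂) = -0.337649+0.000000i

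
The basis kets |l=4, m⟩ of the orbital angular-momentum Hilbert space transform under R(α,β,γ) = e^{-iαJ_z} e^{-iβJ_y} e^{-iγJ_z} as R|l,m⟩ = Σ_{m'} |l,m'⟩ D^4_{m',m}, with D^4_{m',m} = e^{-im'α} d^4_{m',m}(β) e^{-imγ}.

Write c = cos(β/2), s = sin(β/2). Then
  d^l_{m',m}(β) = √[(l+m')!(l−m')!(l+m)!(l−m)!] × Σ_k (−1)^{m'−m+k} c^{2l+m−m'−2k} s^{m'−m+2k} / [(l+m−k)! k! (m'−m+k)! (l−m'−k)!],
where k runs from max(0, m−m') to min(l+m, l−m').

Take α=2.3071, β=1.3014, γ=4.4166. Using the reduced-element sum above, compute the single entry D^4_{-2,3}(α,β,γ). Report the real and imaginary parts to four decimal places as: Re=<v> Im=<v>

D^4_{-2,3}(2.3071,1.3014,4.4166) = e^{-i·-2·2.3071}·d^4_{-2,3}(1.3014)·e^{-i·3·4.4166}. Compute d first:
c=cos(1.3014/2)=0.795660, s=sin(1.3014/2)=0.605744; N=√[2·720·5040·1]=2693.993318
The bounds max(0,m−m')=5 and min(l+m,l−m')=6 give 2 terms
  k=5: (−1)^0·2693.9933/(240)·0.7957^3·0.6057^5 = +0.461118
  k=6: (−1)^1·2693.9933/(720)·0.7957^1·0.6057^7 = -0.089087
d^4_{-2,3}(1.3014) = +0.461118 -0.089087 = +0.372031
Attach z-rotation phases: D = e^{-i(-2)(2.3071)}·(+0.372031)·e^{-i(3)(4.4166)} = -0.262069-0.264058i

Re=-0.2621 Im=-0.2641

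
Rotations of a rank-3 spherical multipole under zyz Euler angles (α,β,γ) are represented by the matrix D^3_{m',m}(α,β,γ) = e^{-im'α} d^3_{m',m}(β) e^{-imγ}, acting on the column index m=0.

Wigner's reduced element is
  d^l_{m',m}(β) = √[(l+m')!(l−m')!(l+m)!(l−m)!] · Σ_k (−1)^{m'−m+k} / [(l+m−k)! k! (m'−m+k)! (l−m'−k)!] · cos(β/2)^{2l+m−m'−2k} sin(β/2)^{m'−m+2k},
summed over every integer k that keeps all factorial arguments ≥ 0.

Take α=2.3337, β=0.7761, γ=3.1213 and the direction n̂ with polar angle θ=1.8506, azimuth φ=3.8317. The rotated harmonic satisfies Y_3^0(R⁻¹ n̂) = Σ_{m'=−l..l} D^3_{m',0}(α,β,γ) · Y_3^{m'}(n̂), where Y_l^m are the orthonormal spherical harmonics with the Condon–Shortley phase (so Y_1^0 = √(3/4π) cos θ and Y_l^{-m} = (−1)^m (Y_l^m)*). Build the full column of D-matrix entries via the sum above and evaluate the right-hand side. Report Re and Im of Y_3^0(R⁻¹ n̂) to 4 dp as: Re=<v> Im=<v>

Re=0.1598 Im=0.0000

Need the full column D^3_{m',0} for m'=−3..3 at α=2.3337, β=0.7761, γ=3.1213.
cos(β/2)=0.925649, sin(β/2)=0.378384
d^3_{-3,0}: single k=3 term ⇒ +0.192155;  D = +0.144727+0.126403i
d^3_{-2,0}: k∈[2..3] ⇒ +0.575720 -0.096202 = +0.479518;  D = -0.021566-0.479032i
d^3_{-1,0}: k∈[1..3] ⇒ +0.890747 -0.446528 +0.024871 = +0.469090;  D = -0.324152+0.339074i
d^3_{0,0}: k∈[0..3] ⇒ +0.629038 -0.946004 +0.158076 -0.002935 = -0.161825;  D = -0.161825+0.000000i
d^3_{1,0}: k∈[0..2] ⇒ -0.890747 +0.446528 -0.024871 = -0.469090;  D = +0.324152+0.339074i
d^3_{2,0}: k∈[0..1] ⇒ +0.575720 -0.096202 = +0.479518;  D = -0.021566+0.479032i
d^3_{3,0}: single k=0 term ⇒ -0.192155;  D = -0.144727+0.126403i
Y_3^{m'}(θ=1.8506,φ=3.8317) and Σ D·Y over m':
  (+0.1447+0.1264i)·(+0.1774+0.3252i)  (-0.0216-0.4790i)·(-0.0494+0.2560i)  (-0.3242+0.3391i)·(+0.1482-0.1223i)  (-0.1618+0.0000i)·(+0.2699+0.0000i)  (+0.3242+0.3391i)·(-0.1482-0.1223i)  (-0.0216+0.4790i)·(-0.0494-0.2560i)  (-0.1447+0.1264i)·(-0.1774+0.3252i)
Y_3^0(R⁻¹ n̂) = +0.159760+0.000000i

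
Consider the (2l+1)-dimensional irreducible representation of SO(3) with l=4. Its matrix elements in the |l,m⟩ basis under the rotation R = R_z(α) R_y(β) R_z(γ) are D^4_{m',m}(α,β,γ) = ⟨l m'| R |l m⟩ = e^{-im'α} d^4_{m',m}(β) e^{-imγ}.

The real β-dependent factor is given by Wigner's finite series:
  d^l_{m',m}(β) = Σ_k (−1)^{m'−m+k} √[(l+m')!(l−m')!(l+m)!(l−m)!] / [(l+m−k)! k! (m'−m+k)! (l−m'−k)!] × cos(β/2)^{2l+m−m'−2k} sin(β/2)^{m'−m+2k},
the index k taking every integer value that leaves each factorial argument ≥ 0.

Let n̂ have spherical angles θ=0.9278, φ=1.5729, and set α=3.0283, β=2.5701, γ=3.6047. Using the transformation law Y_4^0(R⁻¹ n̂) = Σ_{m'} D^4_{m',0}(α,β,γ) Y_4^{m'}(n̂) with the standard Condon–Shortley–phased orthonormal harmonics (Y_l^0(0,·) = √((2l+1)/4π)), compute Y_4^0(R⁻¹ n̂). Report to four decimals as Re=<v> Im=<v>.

Re=-0.1802 Im=0.0000

Need the full column D^4_{m',0} for m'=−4..4 at α=3.0283, β=2.5701, γ=3.6047.
cos(β/2)=0.281874, sin(β/2)=0.959452
d^4_{-4,0}: single k=4 term ⇒ +0.044757;  D = +0.040239-0.019595i
d^4_{-3,0}: k∈[3..4] ⇒ +0.018595 -0.215448 = -0.196853;  D = +0.185592-0.065625i
d^4_{-2,0}: k∈[2..4] ⇒ +0.004380 -0.135332 +0.587988 = +0.457036;  D = +0.445354-0.102674i
d^4_{-1,0}: k∈[1..4] ⇒ +0.000607 -0.042170 +0.488590 -0.943476 = -0.496449;  D = +0.493267-0.056124i
d^4_{0,0}: k∈[0..4] ⇒ +0.000040 -0.007387 +0.192580 -0.991670 +0.718099 = -0.088338;  D = -0.088338+0.000000i
d^4_{1,0}: k∈[0..3] ⇒ -0.000607 +0.042170 -0.488590 +0.943476 = +0.496449;  D = -0.493267-0.056124i
d^4_{2,0}: k∈[0..2] ⇒ +0.004380 -0.135332 +0.587988 = +0.457036;  D = +0.445354+0.102674i
d^4_{3,0}: k∈[0..1] ⇒ -0.018595 +0.215448 = +0.196853;  D = -0.185592-0.065625i
d^4_{4,0}: single k=0 term ⇒ +0.044757;  D = +0.040239+0.019595i
Y_4^{m'}(θ=0.9278,φ=1.5729) and Σ D·Y over m':
  (+0.0402-0.0196i)·(+0.1815-0.0015i)  (+0.1856-0.0656i)·(+0.0024+0.3847i)  (+0.4454-0.1027i)·(-0.3249+0.0014i)  (+0.4933-0.0561i)·(+0.0002+0.1097i)  (-0.0883+0.0000i)·(-0.3450+0.0000i)  (-0.4933-0.0561i)·(-0.0002+0.1097i)  (+0.4454+0.1027i)·(-0.3249-0.0014i)  (-0.1856-0.0656i)·(-0.0024+0.3847i)  (+0.0402+0.0196i)·(+0.1815+0.0015i)
Y_4^0(R⁻¹ n̂) = -0.180181+0.000000i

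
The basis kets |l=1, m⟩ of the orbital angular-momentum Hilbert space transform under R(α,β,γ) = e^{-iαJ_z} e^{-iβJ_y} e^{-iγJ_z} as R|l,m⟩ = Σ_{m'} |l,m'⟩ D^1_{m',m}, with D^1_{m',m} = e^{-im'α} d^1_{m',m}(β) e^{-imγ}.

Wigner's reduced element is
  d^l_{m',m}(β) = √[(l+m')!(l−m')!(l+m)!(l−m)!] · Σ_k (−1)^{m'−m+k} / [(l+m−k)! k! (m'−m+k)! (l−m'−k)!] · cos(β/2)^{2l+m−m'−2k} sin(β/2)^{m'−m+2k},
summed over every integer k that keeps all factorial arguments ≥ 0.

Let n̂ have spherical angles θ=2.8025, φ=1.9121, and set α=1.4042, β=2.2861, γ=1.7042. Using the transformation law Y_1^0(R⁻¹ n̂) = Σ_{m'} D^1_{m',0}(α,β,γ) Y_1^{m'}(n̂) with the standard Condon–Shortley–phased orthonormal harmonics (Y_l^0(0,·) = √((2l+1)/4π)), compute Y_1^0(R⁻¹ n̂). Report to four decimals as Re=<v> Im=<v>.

Re=0.4094 Im=0.0000

Need the full column D^1_{m',0} for m'=−1..1 at α=1.4042, β=2.2861, γ=1.7042.
cos(β/2)=0.414821, sin(β/2)=0.909903
d^1_{-1,0}: single k=1 term ⇒ +0.533791;  D = +0.088517+0.526400i
d^1_{0,0}: k∈[0..1] ⇒ +0.172077 -0.827923 = -0.655847;  D = -0.655847+0.000000i
d^1_{1,0}: single k=0 term ⇒ -0.533791;  D = -0.088517+0.526400i
Y_1^{m'}(θ=2.8025,φ=1.9121) and Σ D·Y over m':
  (+0.0885+0.5264i)·(-0.0385-0.1083i)  (-0.6558+0.0000i)·(-0.4608+0.0000i)  (-0.0885+0.5264i)·(+0.0385-0.1083i)
Y_1^0(R⁻¹ n̂) = +0.409403+0.000000i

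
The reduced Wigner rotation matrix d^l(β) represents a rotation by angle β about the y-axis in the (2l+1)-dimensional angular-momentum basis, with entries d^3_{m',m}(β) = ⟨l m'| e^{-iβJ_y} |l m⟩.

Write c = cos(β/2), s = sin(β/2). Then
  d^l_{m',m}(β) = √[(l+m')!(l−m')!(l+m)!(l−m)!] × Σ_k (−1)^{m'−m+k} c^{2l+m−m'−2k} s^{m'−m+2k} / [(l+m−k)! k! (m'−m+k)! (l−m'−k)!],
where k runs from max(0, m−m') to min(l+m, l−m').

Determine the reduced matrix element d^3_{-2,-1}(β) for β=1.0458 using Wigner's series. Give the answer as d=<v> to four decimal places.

d^3_{-2,-1}(β=1.0458) via Wigner's sum:
With c≡cos(β/2)=0.866375 and s≡sin(β/2)=0.499395, N=[1·120·2·24]^{1/2}=75.894664
Admissible k: 1..2 (factorial args all ≥0)
  k=1: (−1)^0·75.8947/(24)·0.8664^5·0.4994^1 = +0.770855
  k=2: (−1)^1·75.8947/(12)·0.8664^3·0.4994^3 = -0.512246
d^3_{-2,-1}(1.0458) = +0.770855 -0.512246 = +0.258608

d=0.2586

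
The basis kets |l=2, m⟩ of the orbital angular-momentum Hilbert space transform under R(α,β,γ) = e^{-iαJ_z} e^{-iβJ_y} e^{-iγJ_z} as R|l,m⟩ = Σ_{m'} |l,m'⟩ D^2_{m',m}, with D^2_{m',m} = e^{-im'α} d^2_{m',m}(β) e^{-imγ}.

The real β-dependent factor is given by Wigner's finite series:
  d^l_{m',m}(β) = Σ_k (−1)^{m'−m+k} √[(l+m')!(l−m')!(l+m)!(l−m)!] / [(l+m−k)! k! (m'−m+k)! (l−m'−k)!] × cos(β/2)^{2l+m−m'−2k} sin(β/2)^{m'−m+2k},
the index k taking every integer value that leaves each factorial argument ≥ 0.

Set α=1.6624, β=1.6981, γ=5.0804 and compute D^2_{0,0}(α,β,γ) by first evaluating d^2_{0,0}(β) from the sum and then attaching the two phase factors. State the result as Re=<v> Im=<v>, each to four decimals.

Split into d^2_{0,0}(β=1.6981) × two z-phases.
Half-angle: c=0.660697, s=0.750653. N=√(2·2·2·2)=4.000000
k: max(0,(0)−(0))=0 … min(2+(0),2−(0))=2
  k=0: (−1)^0·4.0000/(4)·0.6607^4·0.7507^0 = +0.190550
  k=1: (−1)^1·4.0000/(1)·0.6607^2·0.7507^2 = -0.983881
  k=2: (−1)^2·4.0000/(4)·0.6607^0·0.7507^4 = +0.317510
d^2_{0,0}(1.6981) = +0.190550 -0.983881 +0.317510 = -0.475822
Phases: e^{-i·(0)·1.6624}=+1.000000+0.000000i, e^{-i·(0)·5.0804}=+1.000000+0.000000i ⇒ D=-0.475822+0.000000i

Re=-0.4758 Im=0.0000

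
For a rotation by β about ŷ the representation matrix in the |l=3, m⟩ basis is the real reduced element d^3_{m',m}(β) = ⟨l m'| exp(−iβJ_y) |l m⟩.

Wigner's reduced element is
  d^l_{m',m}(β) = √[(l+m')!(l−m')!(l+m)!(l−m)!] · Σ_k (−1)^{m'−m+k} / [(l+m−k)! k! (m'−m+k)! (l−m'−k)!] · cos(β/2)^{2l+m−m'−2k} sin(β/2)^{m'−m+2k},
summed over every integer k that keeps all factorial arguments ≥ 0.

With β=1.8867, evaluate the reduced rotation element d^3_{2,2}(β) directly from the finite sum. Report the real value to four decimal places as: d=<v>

d=-0.3483

d^3_{2,2}(β=1.8867) via Wigner's sum:
Half-angle: c=0.587079, s=0.809529. N=√(120·1·120·1)=120.000000
k∈{0,1} keeps every argument non-negative
  k=0: (−1)^0·120.0000/(120)·0.5871^6·0.8095^0 = +0.040943
  k=1: (−1)^1·120.0000/(24)·0.5871^4·0.8095^2 = -0.389245
d^3_{2,2}(1.8867) = +0.040943 -0.389245 = -0.348301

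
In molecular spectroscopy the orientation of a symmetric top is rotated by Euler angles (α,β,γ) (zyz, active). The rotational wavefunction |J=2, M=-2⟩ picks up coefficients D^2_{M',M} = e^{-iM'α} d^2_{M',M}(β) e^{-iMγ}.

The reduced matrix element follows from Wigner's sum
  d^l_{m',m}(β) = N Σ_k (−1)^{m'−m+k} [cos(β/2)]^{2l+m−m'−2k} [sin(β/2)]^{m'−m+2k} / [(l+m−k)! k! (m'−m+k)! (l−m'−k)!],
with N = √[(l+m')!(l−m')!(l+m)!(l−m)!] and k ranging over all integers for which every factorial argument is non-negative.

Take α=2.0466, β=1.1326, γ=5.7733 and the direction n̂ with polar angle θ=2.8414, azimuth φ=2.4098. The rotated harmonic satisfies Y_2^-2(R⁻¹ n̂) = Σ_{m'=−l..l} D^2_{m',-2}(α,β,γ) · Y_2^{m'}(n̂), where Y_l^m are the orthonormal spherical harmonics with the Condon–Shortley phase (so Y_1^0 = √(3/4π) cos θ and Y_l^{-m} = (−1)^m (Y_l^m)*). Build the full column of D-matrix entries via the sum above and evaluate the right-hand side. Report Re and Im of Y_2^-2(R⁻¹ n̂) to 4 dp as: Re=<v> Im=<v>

Re=0.1250 Im=-0.3557

Need the full column D^2_{m',-2} for m'=−2..2 at α=2.0466, β=1.1326, γ=5.7733.
cos(β/2)=0.843892, sin(β/2)=0.536513
d^2_{-2,-2}: single k=0 term ⇒ +0.507163;  D = -0.505985+0.034543i
d^2_{-1,-2}: single k=0 term ⇒ -0.644868;  D = -0.333741-0.551789i
d^2_{0,-2}: single k=0 term ⇒ +0.502123;  D = +0.262892-0.427803i
d^2_{1,-2}: single k=0 term ⇒ -0.260650;  D = +0.259913+0.019588i
d^2_{2,-2}: single k=0 term ⇒ +0.082856;  D = +0.032310+0.076296i
Y_2^{m'}(θ=2.8414,φ=2.4098) and Σ D·Y over m':
  (-0.5060+0.0345i)·(+0.0036+0.0336i)  (-0.3337-0.5518i)·(+0.1624+0.1458i)  (+0.2629-0.4278i)·(+0.5480+0.0000i)  (+0.2599+0.0196i)·(-0.1624+0.1458i)  (+0.0323+0.0763i)·(+0.0036-0.0336i)
Y_2^-2(R⁻¹ n̂) = +0.124990-0.355667i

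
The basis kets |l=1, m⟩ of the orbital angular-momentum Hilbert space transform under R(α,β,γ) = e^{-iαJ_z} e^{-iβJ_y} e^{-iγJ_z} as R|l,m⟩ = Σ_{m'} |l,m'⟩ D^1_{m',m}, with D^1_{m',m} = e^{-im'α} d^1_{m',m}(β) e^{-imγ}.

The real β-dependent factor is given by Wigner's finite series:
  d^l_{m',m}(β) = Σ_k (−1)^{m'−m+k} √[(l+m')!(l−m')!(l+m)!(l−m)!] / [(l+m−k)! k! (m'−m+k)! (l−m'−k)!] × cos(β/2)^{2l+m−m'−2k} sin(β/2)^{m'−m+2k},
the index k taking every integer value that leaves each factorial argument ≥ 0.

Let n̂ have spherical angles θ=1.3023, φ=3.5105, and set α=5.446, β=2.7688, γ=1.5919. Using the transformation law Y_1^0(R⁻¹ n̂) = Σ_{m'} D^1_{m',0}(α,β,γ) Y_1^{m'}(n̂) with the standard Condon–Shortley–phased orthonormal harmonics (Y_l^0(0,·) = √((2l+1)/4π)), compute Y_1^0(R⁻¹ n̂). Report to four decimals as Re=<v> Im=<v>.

Re=-0.1819 Im=0.0000

Need the full column D^1_{m',0} for m'=−1..1 at α=5.446, β=2.7688, γ=1.5919.
cos(β/2)=0.185319, sin(β/2)=0.982678
d^1_{-1,0}: single k=1 term ⇒ +0.257541;  D = +0.172438-0.191291i
d^1_{0,0}: k∈[0..1] ⇒ +0.034343 -0.965657 = -0.931314;  D = -0.931314+0.000000i
d^1_{1,0}: single k=0 term ⇒ -0.257541;  D = -0.172438-0.191291i
Y_1^{m'}(θ=1.3023,φ=3.5105) and Σ D·Y over m':
  (+0.1724-0.1913i)·(-0.3107+0.1201i)  (-0.9313+0.0000i)·(+0.1296+0.0000i)  (-0.1724-0.1913i)·(+0.3107+0.1201i)
Y_1^0(R⁻¹ n̂) = -0.181913+0.000000i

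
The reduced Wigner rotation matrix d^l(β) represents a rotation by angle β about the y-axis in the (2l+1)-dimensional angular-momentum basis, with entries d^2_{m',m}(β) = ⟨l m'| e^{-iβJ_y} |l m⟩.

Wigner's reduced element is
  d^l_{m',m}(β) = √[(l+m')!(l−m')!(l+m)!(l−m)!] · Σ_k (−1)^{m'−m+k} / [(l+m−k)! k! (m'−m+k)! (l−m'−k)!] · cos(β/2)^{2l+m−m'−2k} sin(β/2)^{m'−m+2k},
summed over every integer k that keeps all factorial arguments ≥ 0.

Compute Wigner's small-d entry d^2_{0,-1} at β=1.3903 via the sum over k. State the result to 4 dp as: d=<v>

d^2_{0,-1}(β=1.3903) via Wigner's sum:
Half-angle: c=0.767958, s=0.640501. N=√(2·2·1·6)=4.898979
k: max(0,(-1)−(0))=0 … min(2+(-1),2−(0))=1
  k=0: (−1)^1·4.8990/(2)·0.7680^3·0.6405^1 = -0.710570
  k=1: (−1)^2·4.8990/(2)·0.7680^1·0.6405^3 = +0.494278
d^2_{0,-1}(1.3903) = -0.710570 +0.494278 = -0.216292

d=-0.2163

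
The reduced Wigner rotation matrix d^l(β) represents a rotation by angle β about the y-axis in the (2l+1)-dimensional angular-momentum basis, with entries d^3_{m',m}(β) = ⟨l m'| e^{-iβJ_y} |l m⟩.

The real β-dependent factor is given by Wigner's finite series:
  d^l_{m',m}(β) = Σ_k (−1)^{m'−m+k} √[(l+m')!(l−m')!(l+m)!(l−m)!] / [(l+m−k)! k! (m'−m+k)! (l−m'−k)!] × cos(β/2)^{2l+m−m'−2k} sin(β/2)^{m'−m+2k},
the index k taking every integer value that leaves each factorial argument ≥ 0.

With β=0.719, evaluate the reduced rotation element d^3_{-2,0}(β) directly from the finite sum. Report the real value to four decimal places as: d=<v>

d^3_{-2,0}(β=0.719) via Wigner's sum:
Half-angle: c=0.936073, s=0.351806. N=√(1·120·6·6)=65.726707
k: max(0,(0)−(-2))=2 … min(3+(0),3−(-2))=3
  k=2: (−1)^0·65.7267/(12)·0.9361^4·0.3518^2 = +0.520483
  k=3: (−1)^1·65.7267/(12)·0.9361^2·0.3518^4 = -0.073518
d^3_{-2,0}(0.719) = +0.520483 -0.073518 = +0.446965

d=0.4470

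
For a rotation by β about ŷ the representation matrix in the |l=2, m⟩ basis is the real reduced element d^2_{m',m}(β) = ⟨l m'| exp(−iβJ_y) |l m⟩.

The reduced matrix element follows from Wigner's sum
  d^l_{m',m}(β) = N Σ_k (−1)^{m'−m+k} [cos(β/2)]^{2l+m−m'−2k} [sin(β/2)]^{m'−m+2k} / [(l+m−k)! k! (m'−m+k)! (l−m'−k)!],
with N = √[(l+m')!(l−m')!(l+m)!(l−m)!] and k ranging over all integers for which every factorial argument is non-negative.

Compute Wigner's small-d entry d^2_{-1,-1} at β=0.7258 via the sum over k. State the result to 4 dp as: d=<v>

d=0.4334

d^2_{-1,-1}(β=0.7258) via Wigner's sum:
c=cos(0.7258/2)=0.934871, s=sin(0.7258/2)=0.354987; N=√[1·6·1·6]=6.000000
k∈{0,1} keeps every argument non-negative
  k=0: (−1)^0·6.0000/(6)·0.9349^4·0.3550^0 = +0.763849
  k=1: (−1)^1·6.0000/(2)·0.9349^2·0.3550^2 = -0.330407
d^2_{-1,-1}(0.7258) = +0.763849 -0.330407 = +0.433441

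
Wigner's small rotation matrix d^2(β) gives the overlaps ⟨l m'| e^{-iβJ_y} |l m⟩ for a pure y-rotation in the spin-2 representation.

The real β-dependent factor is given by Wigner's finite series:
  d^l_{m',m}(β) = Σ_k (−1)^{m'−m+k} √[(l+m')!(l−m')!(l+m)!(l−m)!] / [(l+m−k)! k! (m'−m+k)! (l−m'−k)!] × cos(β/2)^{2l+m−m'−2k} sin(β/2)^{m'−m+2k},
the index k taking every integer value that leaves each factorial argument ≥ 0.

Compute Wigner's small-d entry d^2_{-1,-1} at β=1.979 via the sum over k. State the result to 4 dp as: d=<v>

d=-0.5409

d^2_{-1,-1}(β=1.979) via Wigner's sum:
With c≡cos(β/2)=0.549108 and s≡sin(β/2)=0.835752, N=[1·6·1·6]^{1/2}=6.000000
k∈{0,1} keeps every argument non-negative
  k=0: (−1)^0·6.0000/(6)·0.5491^4·0.8358^0 = +0.090914
  k=1: (−1)^1·6.0000/(2)·0.5491^2·0.8358^2 = -0.631816
d^2_{-1,-1}(1.979) = +0.090914 -0.631816 = -0.540902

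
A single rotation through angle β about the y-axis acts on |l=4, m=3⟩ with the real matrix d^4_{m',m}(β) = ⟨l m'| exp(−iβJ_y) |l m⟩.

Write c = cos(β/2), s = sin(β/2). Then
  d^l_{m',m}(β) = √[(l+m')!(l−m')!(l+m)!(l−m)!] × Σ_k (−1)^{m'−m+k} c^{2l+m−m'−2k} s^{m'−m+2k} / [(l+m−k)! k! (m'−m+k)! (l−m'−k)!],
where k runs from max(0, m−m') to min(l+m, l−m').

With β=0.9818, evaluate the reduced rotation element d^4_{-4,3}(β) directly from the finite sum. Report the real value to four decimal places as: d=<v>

d^4_{-4,3}(β=0.9818) via Wigner's sum:
With c≡cos(β/2)=0.881909 and s≡sin(β/2)=0.471420, N=[1·40320·5040·1]^{1/2}=14255.272709
k∈{7} keeps every argument non-negative
  k=7: (−1)^0·14255.2727/(5040)·0.8819^1·0.4714^7 = +0.012907
d^4_{-4,3}(0.9818) = +0.012907

d=0.0129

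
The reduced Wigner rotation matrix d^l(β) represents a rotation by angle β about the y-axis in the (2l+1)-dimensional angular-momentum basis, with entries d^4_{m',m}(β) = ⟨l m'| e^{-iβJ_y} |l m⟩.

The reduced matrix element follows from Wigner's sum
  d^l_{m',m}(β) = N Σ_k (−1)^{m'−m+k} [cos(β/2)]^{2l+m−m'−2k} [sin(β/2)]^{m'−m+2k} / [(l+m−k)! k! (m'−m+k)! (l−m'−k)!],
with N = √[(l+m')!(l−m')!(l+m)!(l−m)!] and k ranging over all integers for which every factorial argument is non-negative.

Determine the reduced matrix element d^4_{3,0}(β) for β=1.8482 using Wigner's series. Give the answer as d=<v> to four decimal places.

d^4_{3,0}(β=1.8482) via Wigner's sum:
With c≡cos(β/2)=0.602553 and s≡sin(β/2)=0.798079, N=[5040·1·24·24]^{1/2}=1703.830978
The bounds max(0,m−m')=0 and min(l+m,l−m')=1 give 2 terms
  k=0: (−1)^3·1703.8310/(144)·0.6026^5·0.7981^3 = -0.477725
  k=1: (−1)^4·1703.8310/(144)·0.6026^3·0.7981^5 = +0.838067
d^4_{3,0}(1.8482) = -0.477725 +0.838067 = +0.360342

d=0.3603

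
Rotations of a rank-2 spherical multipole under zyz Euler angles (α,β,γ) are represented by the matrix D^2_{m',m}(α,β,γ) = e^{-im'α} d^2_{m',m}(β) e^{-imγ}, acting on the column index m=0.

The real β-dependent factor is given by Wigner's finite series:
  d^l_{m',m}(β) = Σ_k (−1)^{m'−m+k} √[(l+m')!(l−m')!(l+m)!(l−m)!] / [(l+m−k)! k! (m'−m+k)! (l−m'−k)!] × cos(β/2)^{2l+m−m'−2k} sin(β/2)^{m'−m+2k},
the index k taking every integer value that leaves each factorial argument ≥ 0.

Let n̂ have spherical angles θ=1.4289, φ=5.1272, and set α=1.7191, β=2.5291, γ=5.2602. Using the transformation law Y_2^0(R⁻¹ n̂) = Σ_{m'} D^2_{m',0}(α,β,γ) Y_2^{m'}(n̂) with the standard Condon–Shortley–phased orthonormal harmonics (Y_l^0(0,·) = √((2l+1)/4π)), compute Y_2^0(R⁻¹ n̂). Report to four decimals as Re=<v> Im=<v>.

Re=0.1027 Im=0.0000

Need the full column D^2_{m',0} for m'=−2..2 at α=1.7191, β=2.5291, γ=5.2602.
cos(β/2)=0.301482, sin(β/2)=0.953472
d^2_{-2,0}: single k=2 term ⇒ +0.202401;  D = -0.193563-0.059157i
d^2_{-1,0}: k∈[1..2] ⇒ +0.063998 -0.640119 = -0.576121;  D = +0.085128-0.569797i
d^2_{0,0}: k∈[0..2] ⇒ +0.008261 -0.330520 +0.826479 = +0.504220;  D = +0.504220+0.000000i
d^2_{1,0}: k∈[0..1] ⇒ -0.063998 +0.640119 = +0.576121;  D = -0.085128-0.569797i
d^2_{2,0}: single k=0 term ⇒ +0.202401;  D = -0.193563+0.059157i
Y_2^{m'}(θ=1.4289,φ=5.1272) and Σ D·Y over m':
  (-0.1936-0.0592i)·(-0.2556+0.2792i)  (+0.0851-0.5698i)·(+0.0436+0.0990i)  (+0.5042+0.0000i)·(-0.2965+0.0000i)  (-0.0851-0.5698i)·(-0.0436+0.0990i)  (-0.1936+0.0592i)·(-0.2556-0.2792i)
Y_2^0(R⁻¹ n̂) = +0.102718+0.000000i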